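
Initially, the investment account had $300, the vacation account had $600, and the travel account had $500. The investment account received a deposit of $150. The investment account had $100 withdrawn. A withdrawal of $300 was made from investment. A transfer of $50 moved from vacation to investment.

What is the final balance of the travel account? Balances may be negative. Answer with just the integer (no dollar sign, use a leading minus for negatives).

Answer: 500

Derivation:
Tracking account balances step by step:
Start: investment=300, vacation=600, travel=500
Event 1 (deposit 150 to investment): investment: 300 + 150 = 450. Balances: investment=450, vacation=600, travel=500
Event 2 (withdraw 100 from investment): investment: 450 - 100 = 350. Balances: investment=350, vacation=600, travel=500
Event 3 (withdraw 300 from investment): investment: 350 - 300 = 50. Balances: investment=50, vacation=600, travel=500
Event 4 (transfer 50 vacation -> investment): vacation: 600 - 50 = 550, investment: 50 + 50 = 100. Balances: investment=100, vacation=550, travel=500

Final balance of travel: 500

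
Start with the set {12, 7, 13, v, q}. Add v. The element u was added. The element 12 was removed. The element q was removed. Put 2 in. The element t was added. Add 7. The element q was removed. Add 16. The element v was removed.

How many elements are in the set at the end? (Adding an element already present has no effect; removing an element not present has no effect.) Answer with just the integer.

Answer: 6

Derivation:
Tracking the set through each operation:
Start: {12, 13, 7, q, v}
Event 1 (add v): already present, no change. Set: {12, 13, 7, q, v}
Event 2 (add u): added. Set: {12, 13, 7, q, u, v}
Event 3 (remove 12): removed. Set: {13, 7, q, u, v}
Event 4 (remove q): removed. Set: {13, 7, u, v}
Event 5 (add 2): added. Set: {13, 2, 7, u, v}
Event 6 (add t): added. Set: {13, 2, 7, t, u, v}
Event 7 (add 7): already present, no change. Set: {13, 2, 7, t, u, v}
Event 8 (remove q): not present, no change. Set: {13, 2, 7, t, u, v}
Event 9 (add 16): added. Set: {13, 16, 2, 7, t, u, v}
Event 10 (remove v): removed. Set: {13, 16, 2, 7, t, u}

Final set: {13, 16, 2, 7, t, u} (size 6)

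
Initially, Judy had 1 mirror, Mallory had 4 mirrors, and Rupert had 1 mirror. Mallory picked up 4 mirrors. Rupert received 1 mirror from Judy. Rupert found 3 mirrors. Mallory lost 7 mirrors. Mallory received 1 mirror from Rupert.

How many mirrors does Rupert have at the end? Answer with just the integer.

Tracking counts step by step:
Start: Judy=1, Mallory=4, Rupert=1
Event 1 (Mallory +4): Mallory: 4 -> 8. State: Judy=1, Mallory=8, Rupert=1
Event 2 (Judy -> Rupert, 1): Judy: 1 -> 0, Rupert: 1 -> 2. State: Judy=0, Mallory=8, Rupert=2
Event 3 (Rupert +3): Rupert: 2 -> 5. State: Judy=0, Mallory=8, Rupert=5
Event 4 (Mallory -7): Mallory: 8 -> 1. State: Judy=0, Mallory=1, Rupert=5
Event 5 (Rupert -> Mallory, 1): Rupert: 5 -> 4, Mallory: 1 -> 2. State: Judy=0, Mallory=2, Rupert=4

Rupert's final count: 4

Answer: 4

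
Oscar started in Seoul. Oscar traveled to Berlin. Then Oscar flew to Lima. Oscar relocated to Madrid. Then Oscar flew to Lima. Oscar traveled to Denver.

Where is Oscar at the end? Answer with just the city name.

Answer: Denver

Derivation:
Tracking Oscar's location:
Start: Oscar is in Seoul.
After move 1: Seoul -> Berlin. Oscar is in Berlin.
After move 2: Berlin -> Lima. Oscar is in Lima.
After move 3: Lima -> Madrid. Oscar is in Madrid.
After move 4: Madrid -> Lima. Oscar is in Lima.
After move 5: Lima -> Denver. Oscar is in Denver.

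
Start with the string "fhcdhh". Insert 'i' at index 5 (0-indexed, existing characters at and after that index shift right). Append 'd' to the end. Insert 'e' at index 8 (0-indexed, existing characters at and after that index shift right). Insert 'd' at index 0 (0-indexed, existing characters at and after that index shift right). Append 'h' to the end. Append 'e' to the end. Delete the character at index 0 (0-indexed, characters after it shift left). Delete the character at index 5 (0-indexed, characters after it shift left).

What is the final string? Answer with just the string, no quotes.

Answer: fhcdhhdehe

Derivation:
Applying each edit step by step:
Start: "fhcdhh"
Op 1 (insert 'i' at idx 5): "fhcdhh" -> "fhcdhih"
Op 2 (append 'd'): "fhcdhih" -> "fhcdhihd"
Op 3 (insert 'e' at idx 8): "fhcdhihd" -> "fhcdhihde"
Op 4 (insert 'd' at idx 0): "fhcdhihde" -> "dfhcdhihde"
Op 5 (append 'h'): "dfhcdhihde" -> "dfhcdhihdeh"
Op 6 (append 'e'): "dfhcdhihdeh" -> "dfhcdhihdehe"
Op 7 (delete idx 0 = 'd'): "dfhcdhihdehe" -> "fhcdhihdehe"
Op 8 (delete idx 5 = 'i'): "fhcdhihdehe" -> "fhcdhhdehe"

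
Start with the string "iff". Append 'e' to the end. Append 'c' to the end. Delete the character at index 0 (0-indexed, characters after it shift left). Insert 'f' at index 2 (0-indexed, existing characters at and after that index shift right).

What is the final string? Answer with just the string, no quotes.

Answer: fffec

Derivation:
Applying each edit step by step:
Start: "iff"
Op 1 (append 'e'): "iff" -> "iffe"
Op 2 (append 'c'): "iffe" -> "iffec"
Op 3 (delete idx 0 = 'i'): "iffec" -> "ffec"
Op 4 (insert 'f' at idx 2): "ffec" -> "fffec"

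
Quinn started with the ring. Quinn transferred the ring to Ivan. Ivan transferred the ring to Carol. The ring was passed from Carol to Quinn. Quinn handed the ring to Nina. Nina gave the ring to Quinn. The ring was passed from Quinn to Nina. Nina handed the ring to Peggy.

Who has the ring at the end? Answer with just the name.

Answer: Peggy

Derivation:
Tracking the ring through each event:
Start: Quinn has the ring.
After event 1: Ivan has the ring.
After event 2: Carol has the ring.
After event 3: Quinn has the ring.
After event 4: Nina has the ring.
After event 5: Quinn has the ring.
After event 6: Nina has the ring.
After event 7: Peggy has the ring.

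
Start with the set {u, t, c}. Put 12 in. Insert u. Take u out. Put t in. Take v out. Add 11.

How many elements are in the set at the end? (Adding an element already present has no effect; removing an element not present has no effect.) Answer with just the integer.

Answer: 4

Derivation:
Tracking the set through each operation:
Start: {c, t, u}
Event 1 (add 12): added. Set: {12, c, t, u}
Event 2 (add u): already present, no change. Set: {12, c, t, u}
Event 3 (remove u): removed. Set: {12, c, t}
Event 4 (add t): already present, no change. Set: {12, c, t}
Event 5 (remove v): not present, no change. Set: {12, c, t}
Event 6 (add 11): added. Set: {11, 12, c, t}

Final set: {11, 12, c, t} (size 4)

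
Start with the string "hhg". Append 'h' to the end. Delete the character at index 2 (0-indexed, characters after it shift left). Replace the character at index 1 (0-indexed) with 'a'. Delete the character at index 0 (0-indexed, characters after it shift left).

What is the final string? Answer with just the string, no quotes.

Applying each edit step by step:
Start: "hhg"
Op 1 (append 'h'): "hhg" -> "hhgh"
Op 2 (delete idx 2 = 'g'): "hhgh" -> "hhh"
Op 3 (replace idx 1: 'h' -> 'a'): "hhh" -> "hah"
Op 4 (delete idx 0 = 'h'): "hah" -> "ah"

Answer: ah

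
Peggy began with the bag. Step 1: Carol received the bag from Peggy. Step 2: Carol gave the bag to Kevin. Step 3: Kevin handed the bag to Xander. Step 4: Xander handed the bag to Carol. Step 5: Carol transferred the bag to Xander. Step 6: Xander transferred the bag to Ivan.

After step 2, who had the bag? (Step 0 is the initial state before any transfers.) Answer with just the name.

Answer: Kevin

Derivation:
Tracking the bag holder through step 2:
After step 0 (start): Peggy
After step 1: Carol
After step 2: Kevin

At step 2, the holder is Kevin.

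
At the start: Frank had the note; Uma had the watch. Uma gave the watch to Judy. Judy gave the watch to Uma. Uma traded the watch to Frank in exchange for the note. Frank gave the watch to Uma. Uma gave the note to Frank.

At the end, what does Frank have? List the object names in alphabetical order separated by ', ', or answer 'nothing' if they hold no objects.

Tracking all object holders:
Start: note:Frank, watch:Uma
Event 1 (give watch: Uma -> Judy). State: note:Frank, watch:Judy
Event 2 (give watch: Judy -> Uma). State: note:Frank, watch:Uma
Event 3 (swap watch<->note: now watch:Frank, note:Uma). State: note:Uma, watch:Frank
Event 4 (give watch: Frank -> Uma). State: note:Uma, watch:Uma
Event 5 (give note: Uma -> Frank). State: note:Frank, watch:Uma

Final state: note:Frank, watch:Uma
Frank holds: note.

Answer: note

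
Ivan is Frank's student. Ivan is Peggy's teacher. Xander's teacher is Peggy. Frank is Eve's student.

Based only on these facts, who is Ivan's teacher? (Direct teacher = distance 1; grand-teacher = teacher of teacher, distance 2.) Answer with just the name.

Answer: Frank

Derivation:
Reconstructing the teacher chain from the given facts:
  Eve -> Frank -> Ivan -> Peggy -> Xander
(each arrow means 'teacher of the next')
Positions in the chain (0 = top):
  position of Eve: 0
  position of Frank: 1
  position of Ivan: 2
  position of Peggy: 3
  position of Xander: 4

Ivan is at position 2; the teacher is 1 step up the chain, i.e. position 1: Frank.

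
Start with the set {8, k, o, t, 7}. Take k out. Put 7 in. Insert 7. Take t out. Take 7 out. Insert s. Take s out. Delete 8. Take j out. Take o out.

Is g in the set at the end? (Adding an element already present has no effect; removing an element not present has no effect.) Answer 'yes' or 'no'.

Tracking the set through each operation:
Start: {7, 8, k, o, t}
Event 1 (remove k): removed. Set: {7, 8, o, t}
Event 2 (add 7): already present, no change. Set: {7, 8, o, t}
Event 3 (add 7): already present, no change. Set: {7, 8, o, t}
Event 4 (remove t): removed. Set: {7, 8, o}
Event 5 (remove 7): removed. Set: {8, o}
Event 6 (add s): added. Set: {8, o, s}
Event 7 (remove s): removed. Set: {8, o}
Event 8 (remove 8): removed. Set: {o}
Event 9 (remove j): not present, no change. Set: {o}
Event 10 (remove o): removed. Set: {}

Final set: {} (size 0)
g is NOT in the final set.

Answer: no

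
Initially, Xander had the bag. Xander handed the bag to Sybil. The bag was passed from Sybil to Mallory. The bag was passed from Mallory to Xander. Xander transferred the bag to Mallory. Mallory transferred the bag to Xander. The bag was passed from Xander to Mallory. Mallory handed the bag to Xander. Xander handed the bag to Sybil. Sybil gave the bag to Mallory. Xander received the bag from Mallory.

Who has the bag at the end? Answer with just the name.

Tracking the bag through each event:
Start: Xander has the bag.
After event 1: Sybil has the bag.
After event 2: Mallory has the bag.
After event 3: Xander has the bag.
After event 4: Mallory has the bag.
After event 5: Xander has the bag.
After event 6: Mallory has the bag.
After event 7: Xander has the bag.
After event 8: Sybil has the bag.
After event 9: Mallory has the bag.
After event 10: Xander has the bag.

Answer: Xander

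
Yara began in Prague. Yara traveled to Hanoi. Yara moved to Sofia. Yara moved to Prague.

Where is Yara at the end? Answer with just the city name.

Tracking Yara's location:
Start: Yara is in Prague.
After move 1: Prague -> Hanoi. Yara is in Hanoi.
After move 2: Hanoi -> Sofia. Yara is in Sofia.
After move 3: Sofia -> Prague. Yara is in Prague.

Answer: Prague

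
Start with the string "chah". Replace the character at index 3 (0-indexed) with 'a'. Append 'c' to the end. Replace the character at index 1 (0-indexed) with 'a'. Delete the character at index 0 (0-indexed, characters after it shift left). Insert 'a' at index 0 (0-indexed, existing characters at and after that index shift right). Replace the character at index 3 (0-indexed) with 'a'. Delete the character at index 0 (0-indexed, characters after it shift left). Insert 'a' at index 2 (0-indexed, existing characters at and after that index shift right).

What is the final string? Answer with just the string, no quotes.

Applying each edit step by step:
Start: "chah"
Op 1 (replace idx 3: 'h' -> 'a'): "chah" -> "chaa"
Op 2 (append 'c'): "chaa" -> "chaac"
Op 3 (replace idx 1: 'h' -> 'a'): "chaac" -> "caaac"
Op 4 (delete idx 0 = 'c'): "caaac" -> "aaac"
Op 5 (insert 'a' at idx 0): "aaac" -> "aaaac"
Op 6 (replace idx 3: 'a' -> 'a'): "aaaac" -> "aaaac"
Op 7 (delete idx 0 = 'a'): "aaaac" -> "aaac"
Op 8 (insert 'a' at idx 2): "aaac" -> "aaaac"

Answer: aaaac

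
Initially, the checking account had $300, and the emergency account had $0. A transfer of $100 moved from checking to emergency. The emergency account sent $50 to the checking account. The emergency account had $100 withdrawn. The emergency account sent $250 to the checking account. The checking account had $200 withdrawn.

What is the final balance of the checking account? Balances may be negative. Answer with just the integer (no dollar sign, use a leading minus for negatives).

Answer: 300

Derivation:
Tracking account balances step by step:
Start: checking=300, emergency=0
Event 1 (transfer 100 checking -> emergency): checking: 300 - 100 = 200, emergency: 0 + 100 = 100. Balances: checking=200, emergency=100
Event 2 (transfer 50 emergency -> checking): emergency: 100 - 50 = 50, checking: 200 + 50 = 250. Balances: checking=250, emergency=50
Event 3 (withdraw 100 from emergency): emergency: 50 - 100 = -50. Balances: checking=250, emergency=-50
Event 4 (transfer 250 emergency -> checking): emergency: -50 - 250 = -300, checking: 250 + 250 = 500. Balances: checking=500, emergency=-300
Event 5 (withdraw 200 from checking): checking: 500 - 200 = 300. Balances: checking=300, emergency=-300

Final balance of checking: 300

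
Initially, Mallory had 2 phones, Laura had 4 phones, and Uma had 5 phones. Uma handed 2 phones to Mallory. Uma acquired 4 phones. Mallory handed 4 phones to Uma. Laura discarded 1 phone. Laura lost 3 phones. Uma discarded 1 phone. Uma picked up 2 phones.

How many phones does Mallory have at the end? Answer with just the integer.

Answer: 0

Derivation:
Tracking counts step by step:
Start: Mallory=2, Laura=4, Uma=5
Event 1 (Uma -> Mallory, 2): Uma: 5 -> 3, Mallory: 2 -> 4. State: Mallory=4, Laura=4, Uma=3
Event 2 (Uma +4): Uma: 3 -> 7. State: Mallory=4, Laura=4, Uma=7
Event 3 (Mallory -> Uma, 4): Mallory: 4 -> 0, Uma: 7 -> 11. State: Mallory=0, Laura=4, Uma=11
Event 4 (Laura -1): Laura: 4 -> 3. State: Mallory=0, Laura=3, Uma=11
Event 5 (Laura -3): Laura: 3 -> 0. State: Mallory=0, Laura=0, Uma=11
Event 6 (Uma -1): Uma: 11 -> 10. State: Mallory=0, Laura=0, Uma=10
Event 7 (Uma +2): Uma: 10 -> 12. State: Mallory=0, Laura=0, Uma=12

Mallory's final count: 0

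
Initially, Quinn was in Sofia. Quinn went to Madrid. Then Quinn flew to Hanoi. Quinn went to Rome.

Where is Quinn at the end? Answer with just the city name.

Tracking Quinn's location:
Start: Quinn is in Sofia.
After move 1: Sofia -> Madrid. Quinn is in Madrid.
After move 2: Madrid -> Hanoi. Quinn is in Hanoi.
After move 3: Hanoi -> Rome. Quinn is in Rome.

Answer: Rome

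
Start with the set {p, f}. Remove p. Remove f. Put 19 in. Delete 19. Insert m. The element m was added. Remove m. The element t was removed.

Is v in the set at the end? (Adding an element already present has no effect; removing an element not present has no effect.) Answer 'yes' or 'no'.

Answer: no

Derivation:
Tracking the set through each operation:
Start: {f, p}
Event 1 (remove p): removed. Set: {f}
Event 2 (remove f): removed. Set: {}
Event 3 (add 19): added. Set: {19}
Event 4 (remove 19): removed. Set: {}
Event 5 (add m): added. Set: {m}
Event 6 (add m): already present, no change. Set: {m}
Event 7 (remove m): removed. Set: {}
Event 8 (remove t): not present, no change. Set: {}

Final set: {} (size 0)
v is NOT in the final set.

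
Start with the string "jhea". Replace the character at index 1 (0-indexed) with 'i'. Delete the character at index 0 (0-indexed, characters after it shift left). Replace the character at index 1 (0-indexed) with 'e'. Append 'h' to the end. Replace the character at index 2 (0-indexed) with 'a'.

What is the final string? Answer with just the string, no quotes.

Applying each edit step by step:
Start: "jhea"
Op 1 (replace idx 1: 'h' -> 'i'): "jhea" -> "jiea"
Op 2 (delete idx 0 = 'j'): "jiea" -> "iea"
Op 3 (replace idx 1: 'e' -> 'e'): "iea" -> "iea"
Op 4 (append 'h'): "iea" -> "ieah"
Op 5 (replace idx 2: 'a' -> 'a'): "ieah" -> "ieah"

Answer: ieah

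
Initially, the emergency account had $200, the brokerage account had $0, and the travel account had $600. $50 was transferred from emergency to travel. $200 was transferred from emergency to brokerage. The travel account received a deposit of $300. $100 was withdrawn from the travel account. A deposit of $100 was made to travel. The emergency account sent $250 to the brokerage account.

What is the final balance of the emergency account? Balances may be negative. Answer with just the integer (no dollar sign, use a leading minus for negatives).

Tracking account balances step by step:
Start: emergency=200, brokerage=0, travel=600
Event 1 (transfer 50 emergency -> travel): emergency: 200 - 50 = 150, travel: 600 + 50 = 650. Balances: emergency=150, brokerage=0, travel=650
Event 2 (transfer 200 emergency -> brokerage): emergency: 150 - 200 = -50, brokerage: 0 + 200 = 200. Balances: emergency=-50, brokerage=200, travel=650
Event 3 (deposit 300 to travel): travel: 650 + 300 = 950. Balances: emergency=-50, brokerage=200, travel=950
Event 4 (withdraw 100 from travel): travel: 950 - 100 = 850. Balances: emergency=-50, brokerage=200, travel=850
Event 5 (deposit 100 to travel): travel: 850 + 100 = 950. Balances: emergency=-50, brokerage=200, travel=950
Event 6 (transfer 250 emergency -> brokerage): emergency: -50 - 250 = -300, brokerage: 200 + 250 = 450. Balances: emergency=-300, brokerage=450, travel=950

Final balance of emergency: -300

Answer: -300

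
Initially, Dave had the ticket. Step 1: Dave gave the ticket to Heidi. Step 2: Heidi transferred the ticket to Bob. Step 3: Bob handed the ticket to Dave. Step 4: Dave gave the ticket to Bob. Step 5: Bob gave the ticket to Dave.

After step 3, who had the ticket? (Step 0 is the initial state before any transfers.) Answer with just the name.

Answer: Dave

Derivation:
Tracking the ticket holder through step 3:
After step 0 (start): Dave
After step 1: Heidi
After step 2: Bob
After step 3: Dave

At step 3, the holder is Dave.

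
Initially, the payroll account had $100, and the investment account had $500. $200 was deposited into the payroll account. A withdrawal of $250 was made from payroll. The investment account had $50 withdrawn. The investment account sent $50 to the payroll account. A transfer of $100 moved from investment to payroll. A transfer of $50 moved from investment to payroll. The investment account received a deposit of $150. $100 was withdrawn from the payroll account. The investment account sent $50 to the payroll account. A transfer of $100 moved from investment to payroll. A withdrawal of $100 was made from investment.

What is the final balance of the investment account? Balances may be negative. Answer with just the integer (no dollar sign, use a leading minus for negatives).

Answer: 150

Derivation:
Tracking account balances step by step:
Start: payroll=100, investment=500
Event 1 (deposit 200 to payroll): payroll: 100 + 200 = 300. Balances: payroll=300, investment=500
Event 2 (withdraw 250 from payroll): payroll: 300 - 250 = 50. Balances: payroll=50, investment=500
Event 3 (withdraw 50 from investment): investment: 500 - 50 = 450. Balances: payroll=50, investment=450
Event 4 (transfer 50 investment -> payroll): investment: 450 - 50 = 400, payroll: 50 + 50 = 100. Balances: payroll=100, investment=400
Event 5 (transfer 100 investment -> payroll): investment: 400 - 100 = 300, payroll: 100 + 100 = 200. Balances: payroll=200, investment=300
Event 6 (transfer 50 investment -> payroll): investment: 300 - 50 = 250, payroll: 200 + 50 = 250. Balances: payroll=250, investment=250
Event 7 (deposit 150 to investment): investment: 250 + 150 = 400. Balances: payroll=250, investment=400
Event 8 (withdraw 100 from payroll): payroll: 250 - 100 = 150. Balances: payroll=150, investment=400
Event 9 (transfer 50 investment -> payroll): investment: 400 - 50 = 350, payroll: 150 + 50 = 200. Balances: payroll=200, investment=350
Event 10 (transfer 100 investment -> payroll): investment: 350 - 100 = 250, payroll: 200 + 100 = 300. Balances: payroll=300, investment=250
Event 11 (withdraw 100 from investment): investment: 250 - 100 = 150. Balances: payroll=300, investment=150

Final balance of investment: 150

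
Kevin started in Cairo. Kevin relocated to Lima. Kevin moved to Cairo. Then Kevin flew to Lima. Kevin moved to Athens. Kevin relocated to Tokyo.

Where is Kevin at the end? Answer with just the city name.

Tracking Kevin's location:
Start: Kevin is in Cairo.
After move 1: Cairo -> Lima. Kevin is in Lima.
After move 2: Lima -> Cairo. Kevin is in Cairo.
After move 3: Cairo -> Lima. Kevin is in Lima.
After move 4: Lima -> Athens. Kevin is in Athens.
After move 5: Athens -> Tokyo. Kevin is in Tokyo.

Answer: Tokyo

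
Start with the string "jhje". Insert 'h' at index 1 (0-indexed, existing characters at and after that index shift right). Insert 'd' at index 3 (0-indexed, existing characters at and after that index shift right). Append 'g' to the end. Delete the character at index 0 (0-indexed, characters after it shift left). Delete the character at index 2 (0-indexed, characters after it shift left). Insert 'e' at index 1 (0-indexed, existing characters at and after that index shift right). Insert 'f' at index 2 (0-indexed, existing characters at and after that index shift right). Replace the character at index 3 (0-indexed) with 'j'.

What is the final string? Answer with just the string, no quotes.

Answer: hefjjeg

Derivation:
Applying each edit step by step:
Start: "jhje"
Op 1 (insert 'h' at idx 1): "jhje" -> "jhhje"
Op 2 (insert 'd' at idx 3): "jhhje" -> "jhhdje"
Op 3 (append 'g'): "jhhdje" -> "jhhdjeg"
Op 4 (delete idx 0 = 'j'): "jhhdjeg" -> "hhdjeg"
Op 5 (delete idx 2 = 'd'): "hhdjeg" -> "hhjeg"
Op 6 (insert 'e' at idx 1): "hhjeg" -> "hehjeg"
Op 7 (insert 'f' at idx 2): "hehjeg" -> "hefhjeg"
Op 8 (replace idx 3: 'h' -> 'j'): "hefhjeg" -> "hefjjeg"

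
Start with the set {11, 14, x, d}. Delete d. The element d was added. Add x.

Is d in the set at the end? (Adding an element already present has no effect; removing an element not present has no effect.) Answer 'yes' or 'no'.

Tracking the set through each operation:
Start: {11, 14, d, x}
Event 1 (remove d): removed. Set: {11, 14, x}
Event 2 (add d): added. Set: {11, 14, d, x}
Event 3 (add x): already present, no change. Set: {11, 14, d, x}

Final set: {11, 14, d, x} (size 4)
d is in the final set.

Answer: yes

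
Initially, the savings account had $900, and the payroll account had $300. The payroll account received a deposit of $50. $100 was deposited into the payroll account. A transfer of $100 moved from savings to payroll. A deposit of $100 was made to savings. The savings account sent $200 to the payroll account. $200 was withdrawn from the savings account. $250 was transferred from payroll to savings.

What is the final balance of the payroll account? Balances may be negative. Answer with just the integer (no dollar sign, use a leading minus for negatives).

Answer: 500

Derivation:
Tracking account balances step by step:
Start: savings=900, payroll=300
Event 1 (deposit 50 to payroll): payroll: 300 + 50 = 350. Balances: savings=900, payroll=350
Event 2 (deposit 100 to payroll): payroll: 350 + 100 = 450. Balances: savings=900, payroll=450
Event 3 (transfer 100 savings -> payroll): savings: 900 - 100 = 800, payroll: 450 + 100 = 550. Balances: savings=800, payroll=550
Event 4 (deposit 100 to savings): savings: 800 + 100 = 900. Balances: savings=900, payroll=550
Event 5 (transfer 200 savings -> payroll): savings: 900 - 200 = 700, payroll: 550 + 200 = 750. Balances: savings=700, payroll=750
Event 6 (withdraw 200 from savings): savings: 700 - 200 = 500. Balances: savings=500, payroll=750
Event 7 (transfer 250 payroll -> savings): payroll: 750 - 250 = 500, savings: 500 + 250 = 750. Balances: savings=750, payroll=500

Final balance of payroll: 500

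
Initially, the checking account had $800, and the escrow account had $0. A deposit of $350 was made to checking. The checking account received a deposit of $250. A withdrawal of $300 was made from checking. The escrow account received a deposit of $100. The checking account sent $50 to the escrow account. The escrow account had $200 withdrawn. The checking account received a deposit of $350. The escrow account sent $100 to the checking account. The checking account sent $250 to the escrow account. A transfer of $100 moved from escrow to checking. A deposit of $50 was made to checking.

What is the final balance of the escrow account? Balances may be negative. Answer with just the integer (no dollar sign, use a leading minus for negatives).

Answer: 0

Derivation:
Tracking account balances step by step:
Start: checking=800, escrow=0
Event 1 (deposit 350 to checking): checking: 800 + 350 = 1150. Balances: checking=1150, escrow=0
Event 2 (deposit 250 to checking): checking: 1150 + 250 = 1400. Balances: checking=1400, escrow=0
Event 3 (withdraw 300 from checking): checking: 1400 - 300 = 1100. Balances: checking=1100, escrow=0
Event 4 (deposit 100 to escrow): escrow: 0 + 100 = 100. Balances: checking=1100, escrow=100
Event 5 (transfer 50 checking -> escrow): checking: 1100 - 50 = 1050, escrow: 100 + 50 = 150. Balances: checking=1050, escrow=150
Event 6 (withdraw 200 from escrow): escrow: 150 - 200 = -50. Balances: checking=1050, escrow=-50
Event 7 (deposit 350 to checking): checking: 1050 + 350 = 1400. Balances: checking=1400, escrow=-50
Event 8 (transfer 100 escrow -> checking): escrow: -50 - 100 = -150, checking: 1400 + 100 = 1500. Balances: checking=1500, escrow=-150
Event 9 (transfer 250 checking -> escrow): checking: 1500 - 250 = 1250, escrow: -150 + 250 = 100. Balances: checking=1250, escrow=100
Event 10 (transfer 100 escrow -> checking): escrow: 100 - 100 = 0, checking: 1250 + 100 = 1350. Balances: checking=1350, escrow=0
Event 11 (deposit 50 to checking): checking: 1350 + 50 = 1400. Balances: checking=1400, escrow=0

Final balance of escrow: 0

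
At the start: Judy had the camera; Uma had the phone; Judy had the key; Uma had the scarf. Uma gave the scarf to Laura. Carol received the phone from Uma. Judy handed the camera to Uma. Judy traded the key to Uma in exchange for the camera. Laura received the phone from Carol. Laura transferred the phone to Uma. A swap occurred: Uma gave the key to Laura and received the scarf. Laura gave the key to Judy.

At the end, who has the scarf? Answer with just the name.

Tracking all object holders:
Start: camera:Judy, phone:Uma, key:Judy, scarf:Uma
Event 1 (give scarf: Uma -> Laura). State: camera:Judy, phone:Uma, key:Judy, scarf:Laura
Event 2 (give phone: Uma -> Carol). State: camera:Judy, phone:Carol, key:Judy, scarf:Laura
Event 3 (give camera: Judy -> Uma). State: camera:Uma, phone:Carol, key:Judy, scarf:Laura
Event 4 (swap key<->camera: now key:Uma, camera:Judy). State: camera:Judy, phone:Carol, key:Uma, scarf:Laura
Event 5 (give phone: Carol -> Laura). State: camera:Judy, phone:Laura, key:Uma, scarf:Laura
Event 6 (give phone: Laura -> Uma). State: camera:Judy, phone:Uma, key:Uma, scarf:Laura
Event 7 (swap key<->scarf: now key:Laura, scarf:Uma). State: camera:Judy, phone:Uma, key:Laura, scarf:Uma
Event 8 (give key: Laura -> Judy). State: camera:Judy, phone:Uma, key:Judy, scarf:Uma

Final state: camera:Judy, phone:Uma, key:Judy, scarf:Uma
The scarf is held by Uma.

Answer: Uma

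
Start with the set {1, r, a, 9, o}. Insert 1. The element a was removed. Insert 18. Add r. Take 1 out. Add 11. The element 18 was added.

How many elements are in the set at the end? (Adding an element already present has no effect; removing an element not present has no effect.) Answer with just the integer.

Answer: 5

Derivation:
Tracking the set through each operation:
Start: {1, 9, a, o, r}
Event 1 (add 1): already present, no change. Set: {1, 9, a, o, r}
Event 2 (remove a): removed. Set: {1, 9, o, r}
Event 3 (add 18): added. Set: {1, 18, 9, o, r}
Event 4 (add r): already present, no change. Set: {1, 18, 9, o, r}
Event 5 (remove 1): removed. Set: {18, 9, o, r}
Event 6 (add 11): added. Set: {11, 18, 9, o, r}
Event 7 (add 18): already present, no change. Set: {11, 18, 9, o, r}

Final set: {11, 18, 9, o, r} (size 5)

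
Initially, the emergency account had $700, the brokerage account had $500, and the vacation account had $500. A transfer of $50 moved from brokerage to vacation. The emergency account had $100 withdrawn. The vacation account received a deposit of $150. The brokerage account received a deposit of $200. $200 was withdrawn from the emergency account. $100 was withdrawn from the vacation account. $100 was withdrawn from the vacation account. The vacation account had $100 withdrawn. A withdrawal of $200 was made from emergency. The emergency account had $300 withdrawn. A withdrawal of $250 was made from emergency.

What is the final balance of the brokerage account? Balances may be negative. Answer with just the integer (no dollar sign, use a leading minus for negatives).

Answer: 650

Derivation:
Tracking account balances step by step:
Start: emergency=700, brokerage=500, vacation=500
Event 1 (transfer 50 brokerage -> vacation): brokerage: 500 - 50 = 450, vacation: 500 + 50 = 550. Balances: emergency=700, brokerage=450, vacation=550
Event 2 (withdraw 100 from emergency): emergency: 700 - 100 = 600. Balances: emergency=600, brokerage=450, vacation=550
Event 3 (deposit 150 to vacation): vacation: 550 + 150 = 700. Balances: emergency=600, brokerage=450, vacation=700
Event 4 (deposit 200 to brokerage): brokerage: 450 + 200 = 650. Balances: emergency=600, brokerage=650, vacation=700
Event 5 (withdraw 200 from emergency): emergency: 600 - 200 = 400. Balances: emergency=400, brokerage=650, vacation=700
Event 6 (withdraw 100 from vacation): vacation: 700 - 100 = 600. Balances: emergency=400, brokerage=650, vacation=600
Event 7 (withdraw 100 from vacation): vacation: 600 - 100 = 500. Balances: emergency=400, brokerage=650, vacation=500
Event 8 (withdraw 100 from vacation): vacation: 500 - 100 = 400. Balances: emergency=400, brokerage=650, vacation=400
Event 9 (withdraw 200 from emergency): emergency: 400 - 200 = 200. Balances: emergency=200, brokerage=650, vacation=400
Event 10 (withdraw 300 from emergency): emergency: 200 - 300 = -100. Balances: emergency=-100, brokerage=650, vacation=400
Event 11 (withdraw 250 from emergency): emergency: -100 - 250 = -350. Balances: emergency=-350, brokerage=650, vacation=400

Final balance of brokerage: 650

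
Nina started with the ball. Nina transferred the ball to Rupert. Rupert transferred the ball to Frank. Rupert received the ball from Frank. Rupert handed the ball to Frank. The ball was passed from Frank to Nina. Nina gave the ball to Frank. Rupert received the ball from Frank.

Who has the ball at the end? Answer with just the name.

Answer: Rupert

Derivation:
Tracking the ball through each event:
Start: Nina has the ball.
After event 1: Rupert has the ball.
After event 2: Frank has the ball.
After event 3: Rupert has the ball.
After event 4: Frank has the ball.
After event 5: Nina has the ball.
After event 6: Frank has the ball.
After event 7: Rupert has the ball.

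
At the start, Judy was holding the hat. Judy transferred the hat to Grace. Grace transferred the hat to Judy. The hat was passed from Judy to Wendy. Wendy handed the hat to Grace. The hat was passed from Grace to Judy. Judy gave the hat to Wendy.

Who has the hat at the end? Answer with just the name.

Answer: Wendy

Derivation:
Tracking the hat through each event:
Start: Judy has the hat.
After event 1: Grace has the hat.
After event 2: Judy has the hat.
After event 3: Wendy has the hat.
After event 4: Grace has the hat.
After event 5: Judy has the hat.
After event 6: Wendy has the hat.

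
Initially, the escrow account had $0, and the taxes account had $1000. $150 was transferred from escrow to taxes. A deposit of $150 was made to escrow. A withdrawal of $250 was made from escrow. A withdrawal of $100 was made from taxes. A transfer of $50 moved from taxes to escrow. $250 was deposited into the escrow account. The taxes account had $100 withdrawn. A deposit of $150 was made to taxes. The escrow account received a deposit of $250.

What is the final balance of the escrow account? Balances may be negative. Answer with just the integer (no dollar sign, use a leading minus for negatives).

Tracking account balances step by step:
Start: escrow=0, taxes=1000
Event 1 (transfer 150 escrow -> taxes): escrow: 0 - 150 = -150, taxes: 1000 + 150 = 1150. Balances: escrow=-150, taxes=1150
Event 2 (deposit 150 to escrow): escrow: -150 + 150 = 0. Balances: escrow=0, taxes=1150
Event 3 (withdraw 250 from escrow): escrow: 0 - 250 = -250. Balances: escrow=-250, taxes=1150
Event 4 (withdraw 100 from taxes): taxes: 1150 - 100 = 1050. Balances: escrow=-250, taxes=1050
Event 5 (transfer 50 taxes -> escrow): taxes: 1050 - 50 = 1000, escrow: -250 + 50 = -200. Balances: escrow=-200, taxes=1000
Event 6 (deposit 250 to escrow): escrow: -200 + 250 = 50. Balances: escrow=50, taxes=1000
Event 7 (withdraw 100 from taxes): taxes: 1000 - 100 = 900. Balances: escrow=50, taxes=900
Event 8 (deposit 150 to taxes): taxes: 900 + 150 = 1050. Balances: escrow=50, taxes=1050
Event 9 (deposit 250 to escrow): escrow: 50 + 250 = 300. Balances: escrow=300, taxes=1050

Final balance of escrow: 300

Answer: 300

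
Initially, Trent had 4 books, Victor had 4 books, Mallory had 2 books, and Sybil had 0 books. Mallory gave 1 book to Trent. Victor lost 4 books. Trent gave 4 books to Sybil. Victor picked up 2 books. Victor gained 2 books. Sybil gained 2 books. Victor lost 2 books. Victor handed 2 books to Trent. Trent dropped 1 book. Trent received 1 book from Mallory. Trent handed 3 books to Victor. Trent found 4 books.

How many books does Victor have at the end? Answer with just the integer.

Answer: 3

Derivation:
Tracking counts step by step:
Start: Trent=4, Victor=4, Mallory=2, Sybil=0
Event 1 (Mallory -> Trent, 1): Mallory: 2 -> 1, Trent: 4 -> 5. State: Trent=5, Victor=4, Mallory=1, Sybil=0
Event 2 (Victor -4): Victor: 4 -> 0. State: Trent=5, Victor=0, Mallory=1, Sybil=0
Event 3 (Trent -> Sybil, 4): Trent: 5 -> 1, Sybil: 0 -> 4. State: Trent=1, Victor=0, Mallory=1, Sybil=4
Event 4 (Victor +2): Victor: 0 -> 2. State: Trent=1, Victor=2, Mallory=1, Sybil=4
Event 5 (Victor +2): Victor: 2 -> 4. State: Trent=1, Victor=4, Mallory=1, Sybil=4
Event 6 (Sybil +2): Sybil: 4 -> 6. State: Trent=1, Victor=4, Mallory=1, Sybil=6
Event 7 (Victor -2): Victor: 4 -> 2. State: Trent=1, Victor=2, Mallory=1, Sybil=6
Event 8 (Victor -> Trent, 2): Victor: 2 -> 0, Trent: 1 -> 3. State: Trent=3, Victor=0, Mallory=1, Sybil=6
Event 9 (Trent -1): Trent: 3 -> 2. State: Trent=2, Victor=0, Mallory=1, Sybil=6
Event 10 (Mallory -> Trent, 1): Mallory: 1 -> 0, Trent: 2 -> 3. State: Trent=3, Victor=0, Mallory=0, Sybil=6
Event 11 (Trent -> Victor, 3): Trent: 3 -> 0, Victor: 0 -> 3. State: Trent=0, Victor=3, Mallory=0, Sybil=6
Event 12 (Trent +4): Trent: 0 -> 4. State: Trent=4, Victor=3, Mallory=0, Sybil=6

Victor's final count: 3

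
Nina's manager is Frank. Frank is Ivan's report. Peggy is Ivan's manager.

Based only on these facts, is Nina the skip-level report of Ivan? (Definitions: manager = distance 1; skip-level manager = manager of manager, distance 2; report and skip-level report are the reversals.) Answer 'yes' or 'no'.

Reconstructing the manager chain from the given facts:
  Peggy -> Ivan -> Frank -> Nina
(each arrow means 'manager of the next')
Positions in the chain (0 = top):
  position of Peggy: 0
  position of Ivan: 1
  position of Frank: 2
  position of Nina: 3

Nina is at position 3, Ivan is at position 1; signed distance (j - i) = -2.
'skip-level report' requires j - i = -2. Actual distance is -2, so the relation HOLDS.

Answer: yes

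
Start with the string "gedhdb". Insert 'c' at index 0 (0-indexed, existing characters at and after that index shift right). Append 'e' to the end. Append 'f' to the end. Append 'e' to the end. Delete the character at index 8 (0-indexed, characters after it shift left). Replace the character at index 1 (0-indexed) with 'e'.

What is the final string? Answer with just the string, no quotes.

Answer: ceedhdbee

Derivation:
Applying each edit step by step:
Start: "gedhdb"
Op 1 (insert 'c' at idx 0): "gedhdb" -> "cgedhdb"
Op 2 (append 'e'): "cgedhdb" -> "cgedhdbe"
Op 3 (append 'f'): "cgedhdbe" -> "cgedhdbef"
Op 4 (append 'e'): "cgedhdbef" -> "cgedhdbefe"
Op 5 (delete idx 8 = 'f'): "cgedhdbefe" -> "cgedhdbee"
Op 6 (replace idx 1: 'g' -> 'e'): "cgedhdbee" -> "ceedhdbee"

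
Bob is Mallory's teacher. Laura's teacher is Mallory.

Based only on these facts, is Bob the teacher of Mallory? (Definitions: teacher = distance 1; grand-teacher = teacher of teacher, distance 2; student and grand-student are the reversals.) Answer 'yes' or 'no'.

Reconstructing the teacher chain from the given facts:
  Bob -> Mallory -> Laura
(each arrow means 'teacher of the next')
Positions in the chain (0 = top):
  position of Bob: 0
  position of Mallory: 1
  position of Laura: 2

Bob is at position 0, Mallory is at position 1; signed distance (j - i) = 1.
'teacher' requires j - i = 1. Actual distance is 1, so the relation HOLDS.

Answer: yes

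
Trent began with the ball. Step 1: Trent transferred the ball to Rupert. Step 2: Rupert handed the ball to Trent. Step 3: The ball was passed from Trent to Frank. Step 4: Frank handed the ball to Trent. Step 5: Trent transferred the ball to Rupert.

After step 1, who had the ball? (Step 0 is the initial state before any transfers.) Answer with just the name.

Answer: Rupert

Derivation:
Tracking the ball holder through step 1:
After step 0 (start): Trent
After step 1: Rupert

At step 1, the holder is Rupert.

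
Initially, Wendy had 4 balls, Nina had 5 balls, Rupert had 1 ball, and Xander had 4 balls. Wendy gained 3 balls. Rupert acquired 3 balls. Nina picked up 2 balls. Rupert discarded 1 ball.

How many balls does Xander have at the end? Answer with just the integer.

Tracking counts step by step:
Start: Wendy=4, Nina=5, Rupert=1, Xander=4
Event 1 (Wendy +3): Wendy: 4 -> 7. State: Wendy=7, Nina=5, Rupert=1, Xander=4
Event 2 (Rupert +3): Rupert: 1 -> 4. State: Wendy=7, Nina=5, Rupert=4, Xander=4
Event 3 (Nina +2): Nina: 5 -> 7. State: Wendy=7, Nina=7, Rupert=4, Xander=4
Event 4 (Rupert -1): Rupert: 4 -> 3. State: Wendy=7, Nina=7, Rupert=3, Xander=4

Xander's final count: 4

Answer: 4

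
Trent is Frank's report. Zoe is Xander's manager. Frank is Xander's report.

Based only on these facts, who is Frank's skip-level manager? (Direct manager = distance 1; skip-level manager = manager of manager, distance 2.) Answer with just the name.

Reconstructing the manager chain from the given facts:
  Zoe -> Xander -> Frank -> Trent
(each arrow means 'manager of the next')
Positions in the chain (0 = top):
  position of Zoe: 0
  position of Xander: 1
  position of Frank: 2
  position of Trent: 3

Frank is at position 2; the skip-level manager is 2 steps up the chain, i.e. position 0: Zoe.

Answer: Zoe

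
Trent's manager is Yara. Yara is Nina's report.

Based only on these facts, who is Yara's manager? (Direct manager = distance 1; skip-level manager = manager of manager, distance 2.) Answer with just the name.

Answer: Nina

Derivation:
Reconstructing the manager chain from the given facts:
  Nina -> Yara -> Trent
(each arrow means 'manager of the next')
Positions in the chain (0 = top):
  position of Nina: 0
  position of Yara: 1
  position of Trent: 2

Yara is at position 1; the manager is 1 step up the chain, i.e. position 0: Nina.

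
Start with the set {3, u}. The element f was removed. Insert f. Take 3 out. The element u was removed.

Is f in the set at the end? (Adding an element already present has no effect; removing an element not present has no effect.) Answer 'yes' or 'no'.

Answer: yes

Derivation:
Tracking the set through each operation:
Start: {3, u}
Event 1 (remove f): not present, no change. Set: {3, u}
Event 2 (add f): added. Set: {3, f, u}
Event 3 (remove 3): removed. Set: {f, u}
Event 4 (remove u): removed. Set: {f}

Final set: {f} (size 1)
f is in the final set.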